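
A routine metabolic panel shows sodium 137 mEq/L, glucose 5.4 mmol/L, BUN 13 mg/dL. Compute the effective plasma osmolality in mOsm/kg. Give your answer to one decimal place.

279.4 mOsm/kg

Effective osmolality excludes urea (freely permeant across cell membranes):
2·Na + glucose
= 2·137 + 5.4
= 274 + 5.4
= 279.4 mOsm/kg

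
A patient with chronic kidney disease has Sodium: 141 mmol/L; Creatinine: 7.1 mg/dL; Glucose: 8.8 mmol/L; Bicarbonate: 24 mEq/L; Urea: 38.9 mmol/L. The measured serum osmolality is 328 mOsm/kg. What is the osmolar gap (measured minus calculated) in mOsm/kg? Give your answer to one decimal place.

-1.7 mOsm/kg

Calculated osmolality = 2·Na + glucose + urea
= 2·141 + 8.8 + 38.9
= 282 + 8.80 + 38.90
= 329.7 mOsm/kg ≈ 329.7 mOsm/kg
Osmolar gap = measured − calculated = 328 − 329.7 = -1.7 mOsm/kg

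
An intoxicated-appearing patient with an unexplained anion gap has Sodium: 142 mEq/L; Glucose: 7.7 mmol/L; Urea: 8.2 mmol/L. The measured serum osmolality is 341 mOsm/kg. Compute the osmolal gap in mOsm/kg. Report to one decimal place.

Calculated osmolality = 2·Na + glucose + urea
= 2·142 + 7.7 + 8.2
= 284 + 7.70 + 8.20
= 299.9 mOsm/kg ≈ 299.9 mOsm/kg
Osmolar gap = measured − calculated = 341 − 299.9 = 41.1 mOsm/kg

41.1 mOsm/kg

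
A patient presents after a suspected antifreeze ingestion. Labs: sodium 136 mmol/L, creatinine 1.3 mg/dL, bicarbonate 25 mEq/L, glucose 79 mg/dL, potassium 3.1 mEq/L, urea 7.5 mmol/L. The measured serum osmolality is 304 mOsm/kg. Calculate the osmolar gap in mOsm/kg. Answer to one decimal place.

Calculated osmolality = 2·Na + glucose/18 + urea
= 2·136 + 79/18 + 7.5
= 272 + 4.39 + 7.50
= 283.89 mOsm/kg ≈ 283.9 mOsm/kg
Osmolar gap = measured − calculated = 304 − 283.9 = 20.1 mOsm/kg

20.1 mOsm/kg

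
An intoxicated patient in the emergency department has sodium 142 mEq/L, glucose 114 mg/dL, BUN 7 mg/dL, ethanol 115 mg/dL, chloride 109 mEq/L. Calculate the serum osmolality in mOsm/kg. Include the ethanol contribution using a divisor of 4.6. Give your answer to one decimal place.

Calculated osmolality = 2·Na + glucose/18 + BUN/2.8 + ethanol/4.6
= 2·142 + 114/18 + 7/2.8 + 115/4.6
= 284 + 6.33 + 2.50 + 25
= 317.83 mOsm/kg

317.8 mOsm/kg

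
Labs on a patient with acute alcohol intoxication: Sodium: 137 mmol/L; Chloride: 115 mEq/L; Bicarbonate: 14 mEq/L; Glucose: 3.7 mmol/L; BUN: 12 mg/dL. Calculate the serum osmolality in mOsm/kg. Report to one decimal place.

Calculated osmolality = 2·Na + glucose + BUN/2.8
= 2·137 + 3.7 + 12/2.8
= 274 + 3.70 + 4.29
= 281.99 mOsm/kg

282.0 mOsm/kg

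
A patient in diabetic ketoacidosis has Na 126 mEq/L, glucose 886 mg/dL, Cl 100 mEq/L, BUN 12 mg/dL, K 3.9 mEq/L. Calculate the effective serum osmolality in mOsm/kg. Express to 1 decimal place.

Effective osmolality excludes urea (freely permeant across cell membranes):
2·Na + glucose/18
= 2·126 + 886/18
= 252 + 49.22
= 301.22 mOsm/kg

301.2 mOsm/kg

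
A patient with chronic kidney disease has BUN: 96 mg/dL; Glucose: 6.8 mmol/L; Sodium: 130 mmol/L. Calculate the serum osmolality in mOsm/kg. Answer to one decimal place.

Calculated osmolality = 2·Na + glucose + BUN/2.8
= 2·130 + 6.8 + 96/2.8
= 260 + 6.80 + 34.29
= 301.09 mOsm/kg

301.1 mOsm/kg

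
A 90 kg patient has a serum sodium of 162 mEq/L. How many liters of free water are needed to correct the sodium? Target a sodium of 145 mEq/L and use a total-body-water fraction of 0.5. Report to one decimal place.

TBW = 0.5 · 90 = 45 L
Free water deficit = TBW · (Na/145 − 1)
= 45 · (162/145 − 1)
= 45 · 0.1172
= 5.27 L

5.3 L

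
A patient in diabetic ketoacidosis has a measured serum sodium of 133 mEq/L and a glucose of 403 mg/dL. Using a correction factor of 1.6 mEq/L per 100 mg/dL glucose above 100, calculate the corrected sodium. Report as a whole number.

138 mEq/L

Corrected Na = measured Na + 1.6 · (glucose − 100)/100
= 133 + 1.6 · (403 − 100)/100
= 133 + 4.8
= 137.8 mEq/L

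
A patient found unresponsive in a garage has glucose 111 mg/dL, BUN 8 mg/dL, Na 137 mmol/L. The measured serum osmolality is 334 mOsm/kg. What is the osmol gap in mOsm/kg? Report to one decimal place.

51.0 mOsm/kg

Calculated osmolality = 2·Na + glucose/18 + BUN/2.8
= 2·137 + 111/18 + 8/2.8
= 274 + 6.17 + 2.86
= 283.03 mOsm/kg ≈ 283.0 mOsm/kg
Osmolar gap = measured − calculated = 334 − 283.0 = 51.0 mOsm/kg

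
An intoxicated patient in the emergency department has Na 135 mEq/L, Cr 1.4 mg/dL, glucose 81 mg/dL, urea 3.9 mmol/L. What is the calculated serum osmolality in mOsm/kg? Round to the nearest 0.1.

Calculated osmolality = 2·Na + glucose/18 + urea
= 2·135 + 81/18 + 3.9
= 270 + 4.50 + 3.90
= 278.4 mOsm/kg

278.4 mOsm/kg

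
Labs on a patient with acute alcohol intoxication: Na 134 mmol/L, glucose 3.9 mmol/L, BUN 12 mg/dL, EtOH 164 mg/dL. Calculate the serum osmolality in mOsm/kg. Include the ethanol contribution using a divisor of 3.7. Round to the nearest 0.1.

Calculated osmolality = 2·Na + glucose + BUN/2.8 + ethanol/3.7
= 2·134 + 3.9 + 12/2.8 + 164/3.7
= 268 + 3.90 + 4.29 + 44.32
= 320.51 mOsm/kg

320.5 mOsm/kg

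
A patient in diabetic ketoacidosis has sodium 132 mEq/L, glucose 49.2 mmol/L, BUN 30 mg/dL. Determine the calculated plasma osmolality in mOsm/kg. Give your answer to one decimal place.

Calculated osmolality = 2·Na + glucose + BUN/2.8
= 2·132 + 49.2 + 30/2.8
= 264 + 49.20 + 10.71
= 323.91 mOsm/kg

323.9 mOsm/kg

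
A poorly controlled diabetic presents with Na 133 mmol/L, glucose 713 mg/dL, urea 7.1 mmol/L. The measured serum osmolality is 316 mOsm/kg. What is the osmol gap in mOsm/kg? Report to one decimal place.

Calculated osmolality = 2·Na + glucose/18 + urea
= 2·133 + 713/18 + 7.1
= 266 + 39.61 + 7.10
= 312.71 mOsm/kg ≈ 312.7 mOsm/kg
Osmolar gap = measured − calculated = 316 − 312.7 = 3.3 mOsm/kg

3.3 mOsm/kg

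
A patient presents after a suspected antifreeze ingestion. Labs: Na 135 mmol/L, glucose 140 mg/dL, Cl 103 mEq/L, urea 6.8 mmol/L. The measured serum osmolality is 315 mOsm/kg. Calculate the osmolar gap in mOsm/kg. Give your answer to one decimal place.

Calculated osmolality = 2·Na + glucose/18 + urea
= 2·135 + 140/18 + 6.8
= 270 + 7.78 + 6.80
= 284.58 mOsm/kg ≈ 284.6 mOsm/kg
Osmolar gap = measured − calculated = 315 − 284.6 = 30.4 mOsm/kg

30.4 mOsm/kg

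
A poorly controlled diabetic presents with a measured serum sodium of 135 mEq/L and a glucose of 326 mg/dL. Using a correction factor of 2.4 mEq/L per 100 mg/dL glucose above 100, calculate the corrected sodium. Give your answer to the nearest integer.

Corrected Na = measured Na + 2.4 · (glucose − 100)/100
= 135 + 2.4 · (326 − 100)/100
= 135 + 5.4
= 140.4 mEq/L

140 mEq/L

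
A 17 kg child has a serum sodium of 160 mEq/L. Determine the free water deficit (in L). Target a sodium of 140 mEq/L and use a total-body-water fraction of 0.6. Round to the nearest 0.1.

1.5 L

TBW = 0.6 · 17 = 10.2 L
Free water deficit = TBW · (Na/140 − 1)
= 10.2 · (160/140 − 1)
= 10.2 · 0.1429
= 1.46 L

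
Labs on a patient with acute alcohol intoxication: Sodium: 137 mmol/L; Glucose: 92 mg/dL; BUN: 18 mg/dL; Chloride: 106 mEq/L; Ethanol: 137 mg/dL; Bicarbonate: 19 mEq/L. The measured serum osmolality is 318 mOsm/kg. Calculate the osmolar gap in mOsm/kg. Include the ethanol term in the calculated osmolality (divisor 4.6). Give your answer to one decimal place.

2.7 mOsm/kg

Calculated osmolality = 2·Na + glucose/18 + BUN/2.8 + ethanol/4.6
= 2·137 + 92/18 + 18/2.8 + 137/4.6
= 274 + 5.11 + 6.43 + 29.78
= 315.32 mOsm/kg ≈ 315.3 mOsm/kg
Osmolar gap = measured − calculated = 318 − 315.3 = 2.7 mOsm/kg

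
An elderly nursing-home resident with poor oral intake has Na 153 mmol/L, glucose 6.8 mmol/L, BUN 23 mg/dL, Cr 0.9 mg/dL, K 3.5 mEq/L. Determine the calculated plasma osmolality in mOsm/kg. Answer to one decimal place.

321.0 mOsm/kg

Calculated osmolality = 2·Na + glucose + BUN/2.8
= 2·153 + 6.8 + 23/2.8
= 306 + 6.80 + 8.21
= 321.01 mOsm/kg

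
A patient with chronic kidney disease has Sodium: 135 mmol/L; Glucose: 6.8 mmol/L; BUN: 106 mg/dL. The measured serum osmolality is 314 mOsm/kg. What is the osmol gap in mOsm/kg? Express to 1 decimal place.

-0.7 mOsm/kg

Calculated osmolality = 2·Na + glucose + BUN/2.8
= 2·135 + 6.8 + 106/2.8
= 270 + 6.80 + 37.86
= 314.66 mOsm/kg ≈ 314.7 mOsm/kg
Osmolar gap = measured − calculated = 314 − 314.7 = -0.7 mOsm/kg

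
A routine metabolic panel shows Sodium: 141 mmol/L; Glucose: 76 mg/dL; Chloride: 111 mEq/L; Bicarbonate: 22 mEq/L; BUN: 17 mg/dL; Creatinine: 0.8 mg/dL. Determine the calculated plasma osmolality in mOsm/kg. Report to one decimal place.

Calculated osmolality = 2·Na + glucose/18 + BUN/2.8
= 2·141 + 76/18 + 17/2.8
= 282 + 4.22 + 6.07
= 292.29 mOsm/kg

292.3 mOsm/kg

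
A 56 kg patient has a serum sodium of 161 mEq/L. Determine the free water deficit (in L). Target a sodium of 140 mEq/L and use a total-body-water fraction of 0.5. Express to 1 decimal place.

TBW = 0.5 · 56 = 28 L
Free water deficit = TBW · (Na/140 − 1)
= 28 · (161/140 − 1)
= 28 · 0.15
= 4.2 L

4.2 L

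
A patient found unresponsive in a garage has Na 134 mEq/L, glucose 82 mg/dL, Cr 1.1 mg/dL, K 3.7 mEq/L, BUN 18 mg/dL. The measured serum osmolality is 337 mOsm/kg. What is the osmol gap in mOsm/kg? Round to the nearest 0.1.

Calculated osmolality = 2·Na + glucose/18 + BUN/2.8
= 2·134 + 82/18 + 18/2.8
= 268 + 4.56 + 6.43
= 278.99 mOsm/kg ≈ 279.0 mOsm/kg
Osmolar gap = measured − calculated = 337 − 279.0 = 58.0 mOsm/kg

58.0 mOsm/kg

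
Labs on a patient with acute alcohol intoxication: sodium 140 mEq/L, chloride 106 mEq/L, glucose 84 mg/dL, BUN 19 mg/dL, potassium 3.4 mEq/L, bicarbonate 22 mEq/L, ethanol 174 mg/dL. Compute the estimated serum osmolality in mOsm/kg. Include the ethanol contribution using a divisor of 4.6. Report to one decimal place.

329.3 mOsm/kg

Calculated osmolality = 2·Na + glucose/18 + BUN/2.8 + ethanol/4.6
= 2·140 + 84/18 + 19/2.8 + 174/4.6
= 280 + 4.67 + 6.79 + 37.83
= 329.29 mOsm/kg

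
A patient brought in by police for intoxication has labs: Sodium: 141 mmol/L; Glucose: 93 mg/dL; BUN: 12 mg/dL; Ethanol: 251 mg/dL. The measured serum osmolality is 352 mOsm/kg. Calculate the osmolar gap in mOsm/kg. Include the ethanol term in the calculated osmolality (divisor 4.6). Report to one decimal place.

Calculated osmolality = 2·Na + glucose/18 + BUN/2.8 + ethanol/4.6
= 2·141 + 93/18 + 12/2.8 + 251/4.6
= 282 + 5.17 + 4.29 + 54.57
= 346.03 mOsm/kg ≈ 346.0 mOsm/kg
Osmolar gap = measured − calculated = 352 − 346.0 = 6.0 mOsm/kg

6.0 mOsm/kg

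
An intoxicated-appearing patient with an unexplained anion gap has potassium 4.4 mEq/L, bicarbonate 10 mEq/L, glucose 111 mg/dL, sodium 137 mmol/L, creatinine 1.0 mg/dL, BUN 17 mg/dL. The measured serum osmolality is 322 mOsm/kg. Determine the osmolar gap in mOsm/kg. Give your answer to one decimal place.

35.8 mOsm/kg

Calculated osmolality = 2·Na + glucose/18 + BUN/2.8
= 2·137 + 111/18 + 17/2.8
= 274 + 6.17 + 6.07
= 286.24 mOsm/kg ≈ 286.2 mOsm/kg
Osmolar gap = measured − calculated = 322 − 286.2 = 35.8 mOsm/kg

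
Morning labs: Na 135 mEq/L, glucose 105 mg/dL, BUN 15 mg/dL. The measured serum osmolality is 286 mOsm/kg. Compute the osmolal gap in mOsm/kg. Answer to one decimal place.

4.8 mOsm/kg

Calculated osmolality = 2·Na + glucose/18 + BUN/2.8
= 2·135 + 105/18 + 15/2.8
= 270 + 5.83 + 5.36
= 281.19 mOsm/kg ≈ 281.2 mOsm/kg
Osmolar gap = measured − calculated = 286 − 281.2 = 4.8 mOsm/kg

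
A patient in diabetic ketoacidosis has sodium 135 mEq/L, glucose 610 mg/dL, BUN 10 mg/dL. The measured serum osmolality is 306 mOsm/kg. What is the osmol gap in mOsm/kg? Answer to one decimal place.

-1.5 mOsm/kg

Calculated osmolality = 2·Na + glucose/18 + BUN/2.8
= 2·135 + 610/18 + 10/2.8
= 270 + 33.89 + 3.57
= 307.46 mOsm/kg ≈ 307.5 mOsm/kg
Osmolar gap = measured − calculated = 306 − 307.5 = -1.5 mOsm/kg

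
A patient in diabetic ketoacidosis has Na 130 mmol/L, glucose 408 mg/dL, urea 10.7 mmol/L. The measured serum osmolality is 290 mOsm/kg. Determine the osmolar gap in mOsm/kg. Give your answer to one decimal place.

Calculated osmolality = 2·Na + glucose/18 + urea
= 2·130 + 408/18 + 10.7
= 260 + 22.67 + 10.70
= 293.37 mOsm/kg ≈ 293.4 mOsm/kg
Osmolar gap = measured − calculated = 290 − 293.4 = -3.4 mOsm/kg

-3.4 mOsm/kg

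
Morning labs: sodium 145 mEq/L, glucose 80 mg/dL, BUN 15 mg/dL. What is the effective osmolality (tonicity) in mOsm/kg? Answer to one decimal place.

294.4 mOsm/kg

Effective osmolality excludes urea (freely permeant across cell membranes):
2·Na + glucose/18
= 2·145 + 80/18
= 290 + 4.44
= 294.44 mOsm/kg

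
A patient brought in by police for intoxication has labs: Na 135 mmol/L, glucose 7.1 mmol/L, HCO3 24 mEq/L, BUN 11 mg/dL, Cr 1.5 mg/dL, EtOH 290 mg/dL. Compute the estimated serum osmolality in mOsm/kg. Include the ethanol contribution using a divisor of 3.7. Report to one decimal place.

Calculated osmolality = 2·Na + glucose + BUN/2.8 + ethanol/3.7
= 2·135 + 7.1 + 11/2.8 + 290/3.7
= 270 + 7.10 + 3.93 + 78.38
= 359.41 mOsm/kg

359.4 mOsm/kg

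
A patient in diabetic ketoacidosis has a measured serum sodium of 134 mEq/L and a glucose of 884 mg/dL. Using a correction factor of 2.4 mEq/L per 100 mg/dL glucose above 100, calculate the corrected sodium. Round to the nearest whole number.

Corrected Na = measured Na + 2.4 · (glucose − 100)/100
= 134 + 2.4 · (884 − 100)/100
= 134 + 18.8
= 152.8 mEq/L

153 mEq/L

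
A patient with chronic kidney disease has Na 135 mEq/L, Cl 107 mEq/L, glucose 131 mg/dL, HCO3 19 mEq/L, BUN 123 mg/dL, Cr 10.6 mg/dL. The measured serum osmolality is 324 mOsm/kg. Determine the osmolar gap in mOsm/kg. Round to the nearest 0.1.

2.8 mOsm/kg

Calculated osmolality = 2·Na + glucose/18 + BUN/2.8
= 2·135 + 131/18 + 123/2.8
= 270 + 7.28 + 43.93
= 321.21 mOsm/kg ≈ 321.2 mOsm/kg
Osmolar gap = measured − calculated = 324 − 321.2 = 2.8 mOsm/kg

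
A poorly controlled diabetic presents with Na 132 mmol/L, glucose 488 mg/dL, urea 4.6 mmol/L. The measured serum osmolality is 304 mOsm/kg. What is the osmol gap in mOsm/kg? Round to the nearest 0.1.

Calculated osmolality = 2·Na + glucose/18 + urea
= 2·132 + 488/18 + 4.6
= 264 + 27.11 + 4.60
= 295.71 mOsm/kg ≈ 295.7 mOsm/kg
Osmolar gap = measured − calculated = 304 − 295.7 = 8.3 mOsm/kg

8.3 mOsm/kg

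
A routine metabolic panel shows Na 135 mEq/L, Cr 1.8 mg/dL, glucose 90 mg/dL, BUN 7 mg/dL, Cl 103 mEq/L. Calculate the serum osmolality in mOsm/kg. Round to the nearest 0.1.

Calculated osmolality = 2·Na + glucose/18 + BUN/2.8
= 2·135 + 90/18 + 7/2.8
= 270 + 5 + 2.50
= 277.5 mOsm/kg

277.5 mOsm/kg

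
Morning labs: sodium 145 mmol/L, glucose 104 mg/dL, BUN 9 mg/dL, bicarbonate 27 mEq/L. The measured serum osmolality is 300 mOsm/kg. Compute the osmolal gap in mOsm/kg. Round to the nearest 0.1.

Calculated osmolality = 2·Na + glucose/18 + BUN/2.8
= 2·145 + 104/18 + 9/2.8
= 290 + 5.78 + 3.21
= 298.99 mOsm/kg ≈ 299.0 mOsm/kg
Osmolar gap = measured − calculated = 300 − 299.0 = 1.0 mOsm/kg

1.0 mOsm/kg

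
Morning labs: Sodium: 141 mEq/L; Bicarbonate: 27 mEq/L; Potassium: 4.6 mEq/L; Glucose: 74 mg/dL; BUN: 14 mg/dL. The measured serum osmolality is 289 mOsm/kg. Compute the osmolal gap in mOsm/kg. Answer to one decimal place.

-2.1 mOsm/kg

Calculated osmolality = 2·Na + glucose/18 + BUN/2.8
= 2·141 + 74/18 + 14/2.8
= 282 + 4.11 + 5
= 291.11 mOsm/kg ≈ 291.1 mOsm/kg
Osmolar gap = measured − calculated = 289 − 291.1 = -2.1 mOsm/kg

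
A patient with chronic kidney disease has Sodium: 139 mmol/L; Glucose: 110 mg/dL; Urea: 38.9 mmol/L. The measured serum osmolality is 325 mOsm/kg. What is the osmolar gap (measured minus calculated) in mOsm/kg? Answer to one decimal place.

Calculated osmolality = 2·Na + glucose/18 + urea
= 2·139 + 110/18 + 38.9
= 278 + 6.11 + 38.90
= 323.01 mOsm/kg ≈ 323.0 mOsm/kg
Osmolar gap = measured − calculated = 325 − 323.0 = 2.0 mOsm/kg

2.0 mOsm/kg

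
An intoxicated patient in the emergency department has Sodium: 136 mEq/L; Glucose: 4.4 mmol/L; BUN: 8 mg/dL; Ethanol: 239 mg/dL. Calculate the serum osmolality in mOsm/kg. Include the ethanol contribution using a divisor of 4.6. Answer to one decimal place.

Calculated osmolality = 2·Na + glucose + BUN/2.8 + ethanol/4.6
= 2·136 + 4.4 + 8/2.8 + 239/4.6
= 272 + 4.40 + 2.86 + 51.96
= 331.22 mOsm/kg

331.2 mOsm/kg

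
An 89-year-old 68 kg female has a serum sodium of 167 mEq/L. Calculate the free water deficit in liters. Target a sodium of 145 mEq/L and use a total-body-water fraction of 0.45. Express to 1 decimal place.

TBW = 0.45 · 68 = 30.6 L
Free water deficit = TBW · (Na/145 − 1)
= 30.6 · (167/145 − 1)
= 30.6 · 0.1517
= 4.64 L

4.6 L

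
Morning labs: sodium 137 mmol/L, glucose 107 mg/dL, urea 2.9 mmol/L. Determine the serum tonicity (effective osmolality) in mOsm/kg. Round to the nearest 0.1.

Effective osmolality excludes urea (freely permeant across cell membranes):
2·Na + glucose/18
= 2·137 + 107/18
= 274 + 5.94
= 279.94 mOsm/kg

279.9 mOsm/kg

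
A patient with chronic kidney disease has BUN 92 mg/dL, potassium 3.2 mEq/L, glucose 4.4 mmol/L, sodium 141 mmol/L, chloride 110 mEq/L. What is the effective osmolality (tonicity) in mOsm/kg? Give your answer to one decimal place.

Effective osmolality excludes urea (freely permeant across cell membranes):
2·Na + glucose
= 2·141 + 4.4
= 282 + 4.4
= 286.4 mOsm/kg

286.4 mOsm/kg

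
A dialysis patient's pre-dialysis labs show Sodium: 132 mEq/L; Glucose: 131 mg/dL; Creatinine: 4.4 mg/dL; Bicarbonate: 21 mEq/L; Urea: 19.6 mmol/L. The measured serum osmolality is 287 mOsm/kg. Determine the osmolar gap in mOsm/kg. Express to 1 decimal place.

Calculated osmolality = 2·Na + glucose/18 + urea
= 2·132 + 131/18 + 19.6
= 264 + 7.28 + 19.60
= 290.88 mOsm/kg ≈ 290.9 mOsm/kg
Osmolar gap = measured − calculated = 287 − 290.9 = -3.9 mOsm/kg

-3.9 mOsm/kg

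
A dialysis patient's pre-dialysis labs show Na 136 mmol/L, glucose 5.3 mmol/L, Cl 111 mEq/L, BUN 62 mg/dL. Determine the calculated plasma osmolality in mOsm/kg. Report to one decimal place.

299.4 mOsm/kg

Calculated osmolality = 2·Na + glucose + BUN/2.8
= 2·136 + 5.3 + 62/2.8
= 272 + 5.30 + 22.14
= 299.44 mOsm/kg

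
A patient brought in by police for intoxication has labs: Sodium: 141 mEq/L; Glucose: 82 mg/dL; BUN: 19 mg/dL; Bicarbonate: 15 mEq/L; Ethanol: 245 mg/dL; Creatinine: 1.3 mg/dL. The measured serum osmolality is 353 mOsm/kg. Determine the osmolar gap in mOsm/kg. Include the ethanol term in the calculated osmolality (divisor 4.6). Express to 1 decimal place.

6.4 mOsm/kg

Calculated osmolality = 2·Na + glucose/18 + BUN/2.8 + ethanol/4.6
= 2·141 + 82/18 + 19/2.8 + 245/4.6
= 282 + 4.56 + 6.79 + 53.26
= 346.61 mOsm/kg ≈ 346.6 mOsm/kg
Osmolar gap = measured − calculated = 353 − 346.6 = 6.4 mOsm/kg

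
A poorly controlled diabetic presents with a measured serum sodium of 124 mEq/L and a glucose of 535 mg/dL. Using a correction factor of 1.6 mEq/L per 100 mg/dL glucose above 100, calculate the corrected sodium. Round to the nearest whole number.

Corrected Na = measured Na + 1.6 · (glucose − 100)/100
= 124 + 1.6 · (535 − 100)/100
= 124 + 7
= 131 mEq/L

131 mEq/L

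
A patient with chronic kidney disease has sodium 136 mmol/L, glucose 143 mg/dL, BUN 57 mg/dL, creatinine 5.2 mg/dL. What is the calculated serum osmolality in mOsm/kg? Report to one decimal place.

Calculated osmolality = 2·Na + glucose/18 + BUN/2.8
= 2·136 + 143/18 + 57/2.8
= 272 + 7.94 + 20.36
= 300.3 mOsm/kg

300.3 mOsm/kg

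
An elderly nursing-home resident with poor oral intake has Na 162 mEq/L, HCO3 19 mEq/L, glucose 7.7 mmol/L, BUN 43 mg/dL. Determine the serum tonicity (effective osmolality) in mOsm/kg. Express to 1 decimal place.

Effective osmolality excludes urea (freely permeant across cell membranes):
2·Na + glucose
= 2·162 + 7.7
= 324 + 7.7
= 331.7 mOsm/kg

331.7 mOsm/kg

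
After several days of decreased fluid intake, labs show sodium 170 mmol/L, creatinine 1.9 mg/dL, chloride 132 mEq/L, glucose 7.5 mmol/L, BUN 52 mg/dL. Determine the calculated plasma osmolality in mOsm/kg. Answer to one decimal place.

Calculated osmolality = 2·Na + glucose + BUN/2.8
= 2·170 + 7.5 + 52/2.8
= 340 + 7.50 + 18.57
= 366.07 mOsm/kg

366.1 mOsm/kg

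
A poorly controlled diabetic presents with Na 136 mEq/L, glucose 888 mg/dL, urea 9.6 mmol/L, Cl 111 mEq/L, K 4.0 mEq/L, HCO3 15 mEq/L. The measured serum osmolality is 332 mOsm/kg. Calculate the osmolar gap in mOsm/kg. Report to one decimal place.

1.1 mOsm/kg

Calculated osmolality = 2·Na + glucose/18 + urea
= 2·136 + 888/18 + 9.6
= 272 + 49.33 + 9.60
= 330.93 mOsm/kg ≈ 330.9 mOsm/kg
Osmolar gap = measured − calculated = 332 − 330.9 = 1.1 mOsm/kg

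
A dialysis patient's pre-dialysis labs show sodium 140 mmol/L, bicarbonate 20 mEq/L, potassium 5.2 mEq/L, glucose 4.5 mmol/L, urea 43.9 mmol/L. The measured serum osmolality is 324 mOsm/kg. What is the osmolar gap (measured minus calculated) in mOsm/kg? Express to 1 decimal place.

Calculated osmolality = 2·Na + glucose + urea
= 2·140 + 4.5 + 43.9
= 280 + 4.50 + 43.90
= 328.4 mOsm/kg ≈ 328.4 mOsm/kg
Osmolar gap = measured − calculated = 324 − 328.4 = -4.4 mOsm/kg

-4.4 mOsm/kg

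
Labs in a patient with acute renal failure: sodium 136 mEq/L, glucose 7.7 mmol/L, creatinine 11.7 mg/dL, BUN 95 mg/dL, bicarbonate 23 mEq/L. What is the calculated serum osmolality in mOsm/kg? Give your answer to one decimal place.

313.6 mOsm/kg

Calculated osmolality = 2·Na + glucose + BUN/2.8
= 2·136 + 7.7 + 95/2.8
= 272 + 7.70 + 33.93
= 313.63 mOsm/kg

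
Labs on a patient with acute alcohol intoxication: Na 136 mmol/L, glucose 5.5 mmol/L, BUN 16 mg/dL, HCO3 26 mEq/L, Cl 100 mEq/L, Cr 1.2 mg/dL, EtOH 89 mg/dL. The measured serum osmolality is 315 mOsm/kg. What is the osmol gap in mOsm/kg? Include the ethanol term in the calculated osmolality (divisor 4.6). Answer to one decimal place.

Calculated osmolality = 2·Na + glucose + BUN/2.8 + ethanol/4.6
= 2·136 + 5.5 + 16/2.8 + 89/4.6
= 272 + 5.50 + 5.71 + 19.35
= 302.56 mOsm/kg ≈ 302.6 mOsm/kg
Osmolar gap = measured − calculated = 315 − 302.6 = 12.4 mOsm/kg

12.4 mOsm/kg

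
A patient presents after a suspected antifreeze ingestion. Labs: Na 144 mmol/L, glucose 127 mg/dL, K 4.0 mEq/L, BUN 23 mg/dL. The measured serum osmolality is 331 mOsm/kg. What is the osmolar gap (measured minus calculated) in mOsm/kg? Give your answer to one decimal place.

27.7 mOsm/kg

Calculated osmolality = 2·Na + glucose/18 + BUN/2.8
= 2·144 + 127/18 + 23/2.8
= 288 + 7.06 + 8.21
= 303.27 mOsm/kg ≈ 303.3 mOsm/kg
Osmolar gap = measured − calculated = 331 − 303.3 = 27.7 mOsm/kg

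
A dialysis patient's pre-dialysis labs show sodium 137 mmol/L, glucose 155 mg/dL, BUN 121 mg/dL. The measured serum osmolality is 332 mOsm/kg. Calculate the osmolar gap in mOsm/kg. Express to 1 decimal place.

Calculated osmolality = 2·Na + glucose/18 + BUN/2.8
= 2·137 + 155/18 + 121/2.8
= 274 + 8.61 + 43.21
= 325.82 mOsm/kg ≈ 325.8 mOsm/kg
Osmolar gap = measured − calculated = 332 − 325.8 = 6.2 mOsm/kg

6.2 mOsm/kg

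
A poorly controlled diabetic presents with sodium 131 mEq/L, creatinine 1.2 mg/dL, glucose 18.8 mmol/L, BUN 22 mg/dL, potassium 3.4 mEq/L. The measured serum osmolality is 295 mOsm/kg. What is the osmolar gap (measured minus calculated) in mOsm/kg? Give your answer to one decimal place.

6.3 mOsm/kg

Calculated osmolality = 2·Na + glucose + BUN/2.8
= 2·131 + 18.8 + 22/2.8
= 262 + 18.80 + 7.86
= 288.66 mOsm/kg ≈ 288.7 mOsm/kg
Osmolar gap = measured − calculated = 295 − 288.7 = 6.3 mOsm/kg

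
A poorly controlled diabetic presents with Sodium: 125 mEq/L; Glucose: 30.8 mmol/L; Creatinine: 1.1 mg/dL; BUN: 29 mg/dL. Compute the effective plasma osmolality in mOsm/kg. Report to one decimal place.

280.8 mOsm/kg

Effective osmolality excludes urea (freely permeant across cell membranes):
2·Na + glucose
= 2·125 + 30.8
= 250 + 30.8
= 280.8 mOsm/kg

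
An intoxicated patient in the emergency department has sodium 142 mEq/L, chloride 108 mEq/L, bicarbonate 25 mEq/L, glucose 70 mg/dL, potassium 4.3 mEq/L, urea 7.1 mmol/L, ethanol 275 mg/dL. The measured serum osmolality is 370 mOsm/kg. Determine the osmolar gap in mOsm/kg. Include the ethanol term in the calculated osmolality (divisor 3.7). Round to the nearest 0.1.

0.7 mOsm/kg

Calculated osmolality = 2·Na + glucose/18 + urea + ethanol/3.7
= 2·142 + 70/18 + 7.1 + 275/3.7
= 284 + 3.89 + 7.10 + 74.32
= 369.31 mOsm/kg ≈ 369.3 mOsm/kg
Osmolar gap = measured − calculated = 370 − 369.3 = 0.7 mOsm/kg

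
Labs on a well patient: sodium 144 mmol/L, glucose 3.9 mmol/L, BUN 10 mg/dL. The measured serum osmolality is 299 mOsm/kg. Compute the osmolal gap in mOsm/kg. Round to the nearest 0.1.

Calculated osmolality = 2·Na + glucose + BUN/2.8
= 2·144 + 3.9 + 10/2.8
= 288 + 3.90 + 3.57
= 295.47 mOsm/kg ≈ 295.5 mOsm/kg
Osmolar gap = measured − calculated = 299 − 295.5 = 3.5 mOsm/kg

3.5 mOsm/kg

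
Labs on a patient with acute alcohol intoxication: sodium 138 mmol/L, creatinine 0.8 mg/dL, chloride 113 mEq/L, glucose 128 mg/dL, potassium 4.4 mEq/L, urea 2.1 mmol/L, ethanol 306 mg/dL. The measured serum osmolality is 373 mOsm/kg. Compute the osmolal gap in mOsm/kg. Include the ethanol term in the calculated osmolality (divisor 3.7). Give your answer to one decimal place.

5.1 mOsm/kg

Calculated osmolality = 2·Na + glucose/18 + urea + ethanol/3.7
= 2·138 + 128/18 + 2.1 + 306/3.7
= 276 + 7.11 + 2.10 + 82.70
= 367.91 mOsm/kg ≈ 367.9 mOsm/kg
Osmolar gap = measured − calculated = 373 − 367.9 = 5.1 mOsm/kg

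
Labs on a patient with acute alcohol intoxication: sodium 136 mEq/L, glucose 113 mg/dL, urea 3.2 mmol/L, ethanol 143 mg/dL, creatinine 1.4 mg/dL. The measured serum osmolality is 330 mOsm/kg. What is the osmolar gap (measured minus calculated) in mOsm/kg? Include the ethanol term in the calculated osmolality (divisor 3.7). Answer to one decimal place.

9.9 mOsm/kg

Calculated osmolality = 2·Na + glucose/18 + urea + ethanol/3.7
= 2·136 + 113/18 + 3.2 + 143/3.7
= 272 + 6.28 + 3.20 + 38.65
= 320.13 mOsm/kg ≈ 320.1 mOsm/kg
Osmolar gap = measured − calculated = 330 − 320.1 = 9.9 mOsm/kg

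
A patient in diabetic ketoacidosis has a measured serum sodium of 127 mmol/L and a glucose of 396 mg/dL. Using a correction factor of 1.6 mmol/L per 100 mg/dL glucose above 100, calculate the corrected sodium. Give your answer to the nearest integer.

132 mmol/L

Corrected Na = measured Na + 1.6 · (glucose − 100)/100
= 127 + 1.6 · (396 − 100)/100
= 127 + 4.7
= 131.7 mmol/L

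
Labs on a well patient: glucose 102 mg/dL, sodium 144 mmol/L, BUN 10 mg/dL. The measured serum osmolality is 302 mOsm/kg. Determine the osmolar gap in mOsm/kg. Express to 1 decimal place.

4.8 mOsm/kg

Calculated osmolality = 2·Na + glucose/18 + BUN/2.8
= 2·144 + 102/18 + 10/2.8
= 288 + 5.67 + 3.57
= 297.24 mOsm/kg ≈ 297.2 mOsm/kg
Osmolar gap = measured − calculated = 302 − 297.2 = 4.8 mOsm/kg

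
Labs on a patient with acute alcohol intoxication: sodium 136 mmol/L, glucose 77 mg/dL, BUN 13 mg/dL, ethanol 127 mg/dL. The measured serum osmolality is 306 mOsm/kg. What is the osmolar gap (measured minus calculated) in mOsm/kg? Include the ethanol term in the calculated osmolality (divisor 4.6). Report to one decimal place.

Calculated osmolality = 2·Na + glucose/18 + BUN/2.8 + ethanol/4.6
= 2·136 + 77/18 + 13/2.8 + 127/4.6
= 272 + 4.28 + 4.64 + 27.61
= 308.53 mOsm/kg ≈ 308.5 mOsm/kg
Osmolar gap = measured − calculated = 306 − 308.5 = -2.5 mOsm/kg

-2.5 mOsm/kg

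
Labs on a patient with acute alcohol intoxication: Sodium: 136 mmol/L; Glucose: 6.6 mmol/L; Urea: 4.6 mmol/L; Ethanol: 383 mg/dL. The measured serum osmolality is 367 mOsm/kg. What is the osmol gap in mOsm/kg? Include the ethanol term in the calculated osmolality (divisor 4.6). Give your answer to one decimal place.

Calculated osmolality = 2·Na + glucose + urea + ethanol/4.6
= 2·136 + 6.6 + 4.6 + 383/4.6
= 272 + 6.60 + 4.60 + 83.26
= 366.46 mOsm/kg ≈ 366.5 mOsm/kg
Osmolar gap = measured − calculated = 367 − 366.5 = 0.5 mOsm/kg

0.5 mOsm/kg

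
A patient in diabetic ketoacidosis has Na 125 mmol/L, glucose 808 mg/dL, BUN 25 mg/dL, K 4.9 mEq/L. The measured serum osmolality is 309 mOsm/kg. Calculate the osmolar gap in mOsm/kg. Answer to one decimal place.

5.2 mOsm/kg

Calculated osmolality = 2·Na + glucose/18 + BUN/2.8
= 2·125 + 808/18 + 25/2.8
= 250 + 44.89 + 8.93
= 303.82 mOsm/kg ≈ 303.8 mOsm/kg
Osmolar gap = measured − calculated = 309 − 303.8 = 5.2 mOsm/kg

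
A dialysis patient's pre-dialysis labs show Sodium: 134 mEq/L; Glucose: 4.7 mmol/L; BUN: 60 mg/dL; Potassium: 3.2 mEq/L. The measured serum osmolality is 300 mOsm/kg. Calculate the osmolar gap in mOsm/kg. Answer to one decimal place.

5.9 mOsm/kg

Calculated osmolality = 2·Na + glucose + BUN/2.8
= 2·134 + 4.7 + 60/2.8
= 268 + 4.70 + 21.43
= 294.13 mOsm/kg ≈ 294.1 mOsm/kg
Osmolar gap = measured − calculated = 300 − 294.1 = 5.9 mOsm/kg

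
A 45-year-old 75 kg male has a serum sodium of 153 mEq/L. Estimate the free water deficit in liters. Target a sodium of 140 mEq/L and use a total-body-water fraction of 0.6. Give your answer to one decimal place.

4.2 L

TBW = 0.6 · 75 = 45 L
Free water deficit = TBW · (Na/140 − 1)
= 45 · (153/140 − 1)
= 45 · 0.0929
= 4.18 L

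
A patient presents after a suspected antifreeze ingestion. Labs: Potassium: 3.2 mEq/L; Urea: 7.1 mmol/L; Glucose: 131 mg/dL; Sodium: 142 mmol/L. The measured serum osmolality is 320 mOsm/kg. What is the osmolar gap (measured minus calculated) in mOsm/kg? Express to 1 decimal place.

Calculated osmolality = 2·Na + glucose/18 + urea
= 2·142 + 131/18 + 7.1
= 284 + 7.28 + 7.10
= 298.38 mOsm/kg ≈ 298.4 mOsm/kg
Osmolar gap = measured − calculated = 320 − 298.4 = 21.6 mOsm/kg

21.6 mOsm/kg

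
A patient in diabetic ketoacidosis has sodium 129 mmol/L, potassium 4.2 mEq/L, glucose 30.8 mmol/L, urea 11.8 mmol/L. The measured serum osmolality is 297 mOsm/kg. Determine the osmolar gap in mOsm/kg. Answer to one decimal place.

Calculated osmolality = 2·Na + glucose + urea
= 2·129 + 30.8 + 11.8
= 258 + 30.80 + 11.80
= 300.6 mOsm/kg ≈ 300.6 mOsm/kg
Osmolar gap = measured − calculated = 297 − 300.6 = -3.6 mOsm/kg

-3.6 mOsm/kg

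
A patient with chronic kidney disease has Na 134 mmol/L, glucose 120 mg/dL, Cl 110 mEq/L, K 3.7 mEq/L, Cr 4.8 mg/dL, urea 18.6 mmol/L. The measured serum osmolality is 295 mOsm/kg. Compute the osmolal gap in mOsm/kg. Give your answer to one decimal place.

1.7 mOsm/kg

Calculated osmolality = 2·Na + glucose/18 + urea
= 2·134 + 120/18 + 18.6
= 268 + 6.67 + 18.60
= 293.27 mOsm/kg ≈ 293.3 mOsm/kg
Osmolar gap = measured − calculated = 295 − 293.3 = 1.7 mOsm/kg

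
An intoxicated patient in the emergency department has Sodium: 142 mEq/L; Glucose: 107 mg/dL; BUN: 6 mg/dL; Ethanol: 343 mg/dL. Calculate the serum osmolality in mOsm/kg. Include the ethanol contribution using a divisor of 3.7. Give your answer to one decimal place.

Calculated osmolality = 2·Na + glucose/18 + BUN/2.8 + ethanol/3.7
= 2·142 + 107/18 + 6/2.8 + 343/3.7
= 284 + 5.94 + 2.14 + 92.70
= 384.78 mOsm/kg

384.8 mOsm/kg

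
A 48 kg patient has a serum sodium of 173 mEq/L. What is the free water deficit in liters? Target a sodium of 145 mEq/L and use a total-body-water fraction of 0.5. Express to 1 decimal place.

TBW = 0.5 · 48 = 24 L
Free water deficit = TBW · (Na/145 − 1)
= 24 · (173/145 − 1)
= 24 · 0.1931
= 4.63 L

4.6 L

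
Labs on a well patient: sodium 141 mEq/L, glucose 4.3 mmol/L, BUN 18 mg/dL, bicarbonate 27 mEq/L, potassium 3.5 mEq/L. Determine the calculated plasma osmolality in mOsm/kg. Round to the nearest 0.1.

Calculated osmolality = 2·Na + glucose + BUN/2.8
= 2·141 + 4.3 + 18/2.8
= 282 + 4.30 + 6.43
= 292.73 mOsm/kg

292.7 mOsm/kg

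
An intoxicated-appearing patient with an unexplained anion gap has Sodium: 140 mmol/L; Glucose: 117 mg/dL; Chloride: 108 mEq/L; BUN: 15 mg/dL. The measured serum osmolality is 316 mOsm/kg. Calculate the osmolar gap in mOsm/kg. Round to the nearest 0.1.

24.1 mOsm/kg

Calculated osmolality = 2·Na + glucose/18 + BUN/2.8
= 2·140 + 117/18 + 15/2.8
= 280 + 6.50 + 5.36
= 291.86 mOsm/kg ≈ 291.9 mOsm/kg
Osmolar gap = measured − calculated = 316 − 291.9 = 24.1 mOsm/kg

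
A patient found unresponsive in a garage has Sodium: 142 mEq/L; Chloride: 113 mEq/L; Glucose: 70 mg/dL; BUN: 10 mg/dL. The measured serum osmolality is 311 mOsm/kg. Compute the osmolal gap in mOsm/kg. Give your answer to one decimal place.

Calculated osmolality = 2·Na + glucose/18 + BUN/2.8
= 2·142 + 70/18 + 10/2.8
= 284 + 3.89 + 3.57
= 291.46 mOsm/kg ≈ 291.5 mOsm/kg
Osmolar gap = measured − calculated = 311 − 291.5 = 19.5 mOsm/kg

19.5 mOsm/kg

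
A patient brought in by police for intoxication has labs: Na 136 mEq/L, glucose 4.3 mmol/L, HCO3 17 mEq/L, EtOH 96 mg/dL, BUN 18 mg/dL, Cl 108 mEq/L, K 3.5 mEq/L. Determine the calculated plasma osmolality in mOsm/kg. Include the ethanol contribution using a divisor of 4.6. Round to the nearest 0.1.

Calculated osmolality = 2·Na + glucose + BUN/2.8 + ethanol/4.6
= 2·136 + 4.3 + 18/2.8 + 96/4.6
= 272 + 4.30 + 6.43 + 20.87
= 303.6 mOsm/kg

303.6 mOsm/kg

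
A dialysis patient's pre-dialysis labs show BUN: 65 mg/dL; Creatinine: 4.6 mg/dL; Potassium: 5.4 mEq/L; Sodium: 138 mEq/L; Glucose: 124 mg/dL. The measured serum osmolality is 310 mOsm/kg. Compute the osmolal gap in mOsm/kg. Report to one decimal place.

Calculated osmolality = 2·Na + glucose/18 + BUN/2.8
= 2·138 + 124/18 + 65/2.8
= 276 + 6.89 + 23.21
= 306.1 mOsm/kg ≈ 306.1 mOsm/kg
Osmolar gap = measured − calculated = 310 − 306.1 = 3.9 mOsm/kg

3.9 mOsm/kg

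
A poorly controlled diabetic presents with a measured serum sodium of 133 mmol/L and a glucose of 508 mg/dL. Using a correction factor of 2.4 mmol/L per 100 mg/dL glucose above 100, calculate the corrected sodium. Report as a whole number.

143 mmol/L

Corrected Na = measured Na + 2.4 · (glucose − 100)/100
= 133 + 2.4 · (508 − 100)/100
= 133 + 9.8
= 142.8 mmol/L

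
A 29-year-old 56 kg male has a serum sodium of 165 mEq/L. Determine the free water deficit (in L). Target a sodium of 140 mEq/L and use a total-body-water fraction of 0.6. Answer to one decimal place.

TBW = 0.6 · 56 = 33.6 L
Free water deficit = TBW · (Na/140 − 1)
= 33.6 · (165/140 − 1)
= 33.6 · 0.1786
= 6 L

6.0 L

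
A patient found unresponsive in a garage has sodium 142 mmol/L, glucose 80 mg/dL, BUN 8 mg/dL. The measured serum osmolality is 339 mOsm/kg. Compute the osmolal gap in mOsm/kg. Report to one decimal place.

47.7 mOsm/kg

Calculated osmolality = 2·Na + glucose/18 + BUN/2.8
= 2·142 + 80/18 + 8/2.8
= 284 + 4.44 + 2.86
= 291.3 mOsm/kg ≈ 291.3 mOsm/kg
Osmolar gap = measured − calculated = 339 − 291.3 = 47.7 mOsm/kg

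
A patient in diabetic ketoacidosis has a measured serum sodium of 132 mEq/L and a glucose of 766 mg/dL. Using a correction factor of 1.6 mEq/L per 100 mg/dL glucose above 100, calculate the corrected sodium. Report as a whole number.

Corrected Na = measured Na + 1.6 · (glucose − 100)/100
= 132 + 1.6 · (766 − 100)/100
= 132 + 10.7
= 142.7 mEq/L

143 mEq/L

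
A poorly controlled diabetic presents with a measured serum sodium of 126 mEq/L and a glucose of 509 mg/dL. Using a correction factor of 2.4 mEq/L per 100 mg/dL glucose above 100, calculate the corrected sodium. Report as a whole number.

136 mEq/L

Corrected Na = measured Na + 2.4 · (glucose − 100)/100
= 126 + 2.4 · (509 − 100)/100
= 126 + 9.8
= 135.8 mEq/L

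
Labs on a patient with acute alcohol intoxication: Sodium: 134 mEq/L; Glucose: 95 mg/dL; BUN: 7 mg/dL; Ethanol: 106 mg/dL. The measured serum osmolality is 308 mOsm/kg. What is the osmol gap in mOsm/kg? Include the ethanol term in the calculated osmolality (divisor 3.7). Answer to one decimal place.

3.6 mOsm/kg

Calculated osmolality = 2·Na + glucose/18 + BUN/2.8 + ethanol/3.7
= 2·134 + 95/18 + 7/2.8 + 106/3.7
= 268 + 5.28 + 2.50 + 28.65
= 304.43 mOsm/kg ≈ 304.4 mOsm/kg
Osmolar gap = measured − calculated = 308 − 304.4 = 3.6 mOsm/kg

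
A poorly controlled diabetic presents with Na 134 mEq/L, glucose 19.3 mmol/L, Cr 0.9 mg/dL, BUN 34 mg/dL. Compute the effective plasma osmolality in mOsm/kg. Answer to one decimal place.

287.3 mOsm/kg

Effective osmolality excludes urea (freely permeant across cell membranes):
2·Na + glucose
= 2·134 + 19.3
= 268 + 19.3
= 287.3 mOsm/kg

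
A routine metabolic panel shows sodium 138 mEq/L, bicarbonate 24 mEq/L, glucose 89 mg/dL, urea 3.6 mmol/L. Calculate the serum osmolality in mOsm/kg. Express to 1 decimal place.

284.5 mOsm/kg

Calculated osmolality = 2·Na + glucose/18 + urea
= 2·138 + 89/18 + 3.6
= 276 + 4.94 + 3.60
= 284.54 mOsm/kg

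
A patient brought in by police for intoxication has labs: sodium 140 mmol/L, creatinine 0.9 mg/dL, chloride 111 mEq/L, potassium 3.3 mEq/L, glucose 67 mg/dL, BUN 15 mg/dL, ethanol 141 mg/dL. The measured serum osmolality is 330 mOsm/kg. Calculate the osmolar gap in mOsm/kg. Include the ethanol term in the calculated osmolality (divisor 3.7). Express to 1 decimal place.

2.8 mOsm/kg

Calculated osmolality = 2·Na + glucose/18 + BUN/2.8 + ethanol/3.7
= 2·140 + 67/18 + 15/2.8 + 141/3.7
= 280 + 3.72 + 5.36 + 38.11
= 327.19 mOsm/kg ≈ 327.2 mOsm/kg
Osmolar gap = measured − calculated = 330 − 327.2 = 2.8 mOsm/kg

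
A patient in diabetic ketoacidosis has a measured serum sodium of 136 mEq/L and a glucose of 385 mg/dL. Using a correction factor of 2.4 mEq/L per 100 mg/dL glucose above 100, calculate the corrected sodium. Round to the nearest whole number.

143 mEq/L

Corrected Na = measured Na + 2.4 · (glucose − 100)/100
= 136 + 2.4 · (385 − 100)/100
= 136 + 6.8
= 142.8 mEq/L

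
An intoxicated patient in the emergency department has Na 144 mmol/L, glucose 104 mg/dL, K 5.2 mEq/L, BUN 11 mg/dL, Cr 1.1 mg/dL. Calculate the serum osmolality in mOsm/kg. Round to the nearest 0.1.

Calculated osmolality = 2·Na + glucose/18 + BUN/2.8
= 2·144 + 104/18 + 11/2.8
= 288 + 5.78 + 3.93
= 297.71 mOsm/kg

297.7 mOsm/kg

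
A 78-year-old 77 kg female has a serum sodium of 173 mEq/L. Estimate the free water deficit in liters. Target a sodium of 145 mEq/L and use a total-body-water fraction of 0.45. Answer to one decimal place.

6.7 L

TBW = 0.45 · 77 = 34.65 L
Free water deficit = TBW · (Na/145 − 1)
= 34.65 · (173/145 − 1)
= 34.65 · 0.1931
= 6.69 L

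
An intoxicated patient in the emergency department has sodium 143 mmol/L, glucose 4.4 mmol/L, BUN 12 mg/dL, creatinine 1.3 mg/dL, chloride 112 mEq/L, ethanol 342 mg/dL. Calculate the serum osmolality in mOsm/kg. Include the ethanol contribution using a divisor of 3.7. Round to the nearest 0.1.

387.1 mOsm/kg

Calculated osmolality = 2·Na + glucose + BUN/2.8 + ethanol/3.7
= 2·143 + 4.4 + 12/2.8 + 342/3.7
= 286 + 4.40 + 4.29 + 92.43
= 387.12 mOsm/kg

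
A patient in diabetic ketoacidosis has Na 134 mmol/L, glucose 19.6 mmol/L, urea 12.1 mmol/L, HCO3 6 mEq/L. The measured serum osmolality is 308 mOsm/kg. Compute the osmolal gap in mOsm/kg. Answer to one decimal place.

8.3 mOsm/kg

Calculated osmolality = 2·Na + glucose + urea
= 2·134 + 19.6 + 12.1
= 268 + 19.60 + 12.10
= 299.7 mOsm/kg ≈ 299.7 mOsm/kg
Osmolar gap = measured − calculated = 308 − 299.7 = 8.3 mOsm/kg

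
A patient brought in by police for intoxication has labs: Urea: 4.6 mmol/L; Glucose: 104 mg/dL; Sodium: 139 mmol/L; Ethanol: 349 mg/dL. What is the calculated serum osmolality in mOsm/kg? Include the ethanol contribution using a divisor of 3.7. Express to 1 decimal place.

Calculated osmolality = 2·Na + glucose/18 + urea + ethanol/3.7
= 2·139 + 104/18 + 4.6 + 349/3.7
= 278 + 5.78 + 4.60 + 94.32
= 382.7 mOsm/kg

382.7 mOsm/kg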